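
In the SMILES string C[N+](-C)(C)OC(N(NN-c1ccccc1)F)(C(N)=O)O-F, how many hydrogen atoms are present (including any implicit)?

Hydrogens are implicit in SMILES; fill each atom to its normal valence:
  5 × C (aromatic): 1 H each → 5
  3 × C: 3 H each → 9
  3 × O: no H
  2 × C: no H
  2 × F: no H
  2 × N: 1 H each → 2
  1 × C (aromatic): no H
  1 × N: 2 H
  1 × N: no H
  1 × N (charge +1): no H
  Total hydrogens = 18.

18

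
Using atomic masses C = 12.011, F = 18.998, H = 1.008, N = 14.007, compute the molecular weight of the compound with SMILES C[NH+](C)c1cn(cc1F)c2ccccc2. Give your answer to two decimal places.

Molecular formula: C12H14FN2+.
M = 12×12.011 + 1×18.998 + 14×1.008 + 2×14.007 = 205.26 g/mol.

205.26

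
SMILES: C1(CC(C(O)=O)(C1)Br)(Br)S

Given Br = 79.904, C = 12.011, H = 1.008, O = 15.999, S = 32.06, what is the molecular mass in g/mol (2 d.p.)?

Molecular formula: C5H6Br2O2S.
M = 2×79.904 + 5×12.011 + 6×1.008 + 2×15.999 + 1×32.06 = 289.97 g/mol.

289.97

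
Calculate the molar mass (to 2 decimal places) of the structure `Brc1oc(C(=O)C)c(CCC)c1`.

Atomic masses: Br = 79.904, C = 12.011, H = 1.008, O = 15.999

231.09

Molecular formula: C9H11BrO2.
M = 1×79.904 + 9×12.011 + 11×1.008 + 2×15.999 = 231.09 g/mol.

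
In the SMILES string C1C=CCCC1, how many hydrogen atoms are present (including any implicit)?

10

Hydrogens are implicit in SMILES; fill each atom to its normal valence:
  4 × C: 2 H each → 8
  2 × C: 1 H each → 2
  Total hydrogens = 10.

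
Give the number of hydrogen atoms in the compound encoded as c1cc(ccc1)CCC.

Hydrogens are implicit in SMILES; fill each atom to its normal valence:
  5 × C (aromatic): 1 H each → 5
  2 × C: 2 H each → 4
  1 × C: 3 H
  1 × C (aromatic): no H
  Total hydrogens = 12.

12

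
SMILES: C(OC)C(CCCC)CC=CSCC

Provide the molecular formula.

Heavy atoms from the SMILES: 12 C, 1 O, 1 S.
Implicit hydrogens by atom environment:
  6 × C: 2 H each → 12
  3 × C: 3 H each → 9
  3 × C: 1 H each → 3
  1 × O: no H
  1 × S: no H
  Total hydrogens = 24.
Molecular formula: C12H24OS

C12H24OS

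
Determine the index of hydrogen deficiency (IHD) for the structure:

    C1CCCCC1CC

Molecular formula from the SMILES: C8H16.
DoU = (2C + 2 + N − H − X)/2 = (2·8 + 2 + 0 − 16 − 0)/2 = 2/2 = 1.
(Structurally: 1 ring(s) + 0 π bond(s) = 1.)

1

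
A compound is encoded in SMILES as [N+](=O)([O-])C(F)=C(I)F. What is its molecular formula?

C2F2INO2

Heavy atoms from the SMILES: 2 C, 2 F, 1 I, 1 N, 2 O.
Implicit hydrogens by atom environment:
  2 × C: no H
  2 × F: no H
  1 × I: no H
  1 × N (charge +1): no H
  1 × O: no H
  1 × O (charge -1): no H
  Total hydrogens = 0.
Molecular formula: C2F2INO2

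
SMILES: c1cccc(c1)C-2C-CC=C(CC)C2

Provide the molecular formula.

Heavy atoms from the SMILES: 14 C.
Implicit hydrogens by atom environment:
  5 × C (aromatic): 1 H each → 5
  4 × C: 2 H each → 8
  2 × C: 1 H each → 2
  1 × C: 3 H
  1 × C: no H
  1 × C (aromatic): no H
  Total hydrogens = 18.
Molecular formula: C14H18

C14H18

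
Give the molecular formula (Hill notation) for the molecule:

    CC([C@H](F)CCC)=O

Heavy atoms from the SMILES: 6 C, 1 F, 1 O.
Implicit hydrogens by atom environment:
  2 × C: 3 H each → 6
  2 × C: 2 H each → 4
  1 × C: 1 H
  1 × C: no H
  1 × F: no H
  1 × O: no H
  Total hydrogens = 11.
Molecular formula: C6H11FO

C6H11FO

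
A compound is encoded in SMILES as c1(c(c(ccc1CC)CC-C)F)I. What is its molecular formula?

C11H14FI

Heavy atoms from the SMILES: 11 C, 1 F, 1 I.
Implicit hydrogens by atom environment:
  4 × C (aromatic): no H
  3 × C: 2 H each → 6
  2 × C: 3 H each → 6
  2 × C (aromatic): 1 H each → 2
  1 × F: no H
  1 × I: no H
  Total hydrogens = 14.
Molecular formula: C11H14FI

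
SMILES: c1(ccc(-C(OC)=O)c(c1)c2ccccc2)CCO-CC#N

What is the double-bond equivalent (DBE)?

11

Molecular formula from the SMILES: C18H17NO3.
DoU = (2C + 2 + N − H − X)/2 = (2·18 + 2 + 1 − 17 − 0)/2 = 22/2 = 11.
(Structurally: 2 ring(s) + 9 π bond(s) = 11.)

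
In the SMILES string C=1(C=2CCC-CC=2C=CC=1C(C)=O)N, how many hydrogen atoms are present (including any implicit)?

Hydrogens are implicit in SMILES; fill each atom to its normal valence:
  4 × C: 2 H each → 8
  4 × C (aromatic): no H
  2 × C (aromatic): 1 H each → 2
  1 × C: 3 H
  1 × C: no H
  1 × N: 2 H
  1 × O: no H
  Total hydrogens = 15.

15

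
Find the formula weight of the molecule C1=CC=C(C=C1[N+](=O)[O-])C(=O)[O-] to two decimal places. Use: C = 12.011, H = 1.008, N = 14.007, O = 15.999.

Molecular formula: C7H4NO4-.
M = 7×12.011 + 4×1.008 + 1×14.007 + 4×15.999 = 166.11 g/mol.

166.11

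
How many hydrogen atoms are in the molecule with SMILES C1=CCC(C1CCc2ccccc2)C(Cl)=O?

15

Hydrogens are implicit in SMILES; fill each atom to its normal valence:
  5 × C (aromatic): 1 H each → 5
  4 × C: 1 H each → 4
  3 × C: 2 H each → 6
  1 × C: no H
  1 × C (aromatic): no H
  1 × Cl: no H
  1 × O: no H
  Total hydrogens = 15.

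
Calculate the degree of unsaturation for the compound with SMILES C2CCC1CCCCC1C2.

Molecular formula from the SMILES: C10H18.
DoU = (2C + 2 + N − H − X)/2 = (2·10 + 2 + 0 − 18 − 0)/2 = 4/2 = 2.
(Structurally: 2 ring(s) + 0 π bond(s) = 2.)

2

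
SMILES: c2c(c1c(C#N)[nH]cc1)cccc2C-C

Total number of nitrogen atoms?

2

The symbol for nitrogen appears 2 times in the SMILES.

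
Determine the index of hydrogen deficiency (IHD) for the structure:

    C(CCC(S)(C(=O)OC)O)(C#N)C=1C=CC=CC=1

7

Molecular formula from the SMILES: C13H15NO3S.
DoU = (2C + 2 + N − H − X)/2 = (2·13 + 2 + 1 − 15 − 0)/2 = 14/2 = 7.
(Structurally: 1 ring(s) + 6 π bond(s) = 7.)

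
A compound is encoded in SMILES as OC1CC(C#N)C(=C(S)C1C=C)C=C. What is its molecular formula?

C11H13NOS

Heavy atoms from the SMILES: 11 C, 1 N, 1 O, 1 S.
Implicit hydrogens by atom environment:
  5 × C: 1 H each → 5
  3 × C: 2 H each → 6
  3 × C: no H
  1 × N: no H
  1 × O: 1 H
  1 × S: 1 H
  Total hydrogens = 13.
Molecular formula: C11H13NOS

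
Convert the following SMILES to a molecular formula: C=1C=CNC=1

C4H5N

Heavy atoms from the SMILES: 4 C, 1 N.
Implicit hydrogens by atom environment:
  4 × C (aromatic): 1 H each → 4
  1 × N (aromatic): 1 H
  Total hydrogens = 5.
Molecular formula: C4H5N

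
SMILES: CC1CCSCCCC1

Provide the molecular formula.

C8H16S

Heavy atoms from the SMILES: 8 C, 1 S.
Implicit hydrogens by atom environment:
  6 × C: 2 H each → 12
  1 × C: 3 H
  1 × C: 1 H
  1 × S: no H
  Total hydrogens = 16.
Molecular formula: C8H16S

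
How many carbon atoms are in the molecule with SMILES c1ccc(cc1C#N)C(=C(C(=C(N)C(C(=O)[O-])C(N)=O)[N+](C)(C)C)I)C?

The symbol for carbon appears 18 times in the SMILES. Lowercase c denotes aromatic carbon and counts toward C.

18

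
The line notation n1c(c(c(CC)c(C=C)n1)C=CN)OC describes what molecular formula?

Heavy atoms from the SMILES: 11 C, 3 N, 1 O.
Implicit hydrogens by atom environment:
  4 × C (aromatic): no H
  3 × C: 1 H each → 3
  2 × C: 3 H each → 6
  2 × C: 2 H each → 4
  2 × N (aromatic): no H
  1 × N: 2 H
  1 × O: no H
  Total hydrogens = 15.
Molecular formula: C11H15N3O

C11H15N3O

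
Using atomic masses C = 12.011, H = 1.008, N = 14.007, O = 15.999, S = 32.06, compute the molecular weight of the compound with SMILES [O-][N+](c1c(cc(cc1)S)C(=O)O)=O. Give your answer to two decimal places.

199.18

Molecular formula: C7H5NO4S.
M = 7×12.011 + 5×1.008 + 1×14.007 + 4×15.999 + 1×32.06 = 199.18 g/mol.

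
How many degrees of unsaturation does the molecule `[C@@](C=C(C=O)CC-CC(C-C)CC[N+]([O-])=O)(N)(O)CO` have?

Molecular formula from the SMILES: C13H24N2O5.
DoU = (2C + 2 + N − H − X)/2 = (2·13 + 2 + 2 − 24 − 0)/2 = 6/2 = 3.
(Structurally: 0 ring(s) + 3 π bond(s) = 3.)

3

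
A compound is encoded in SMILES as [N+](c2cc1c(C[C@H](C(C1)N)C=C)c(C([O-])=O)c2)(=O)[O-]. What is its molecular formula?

C13H13N2O4-

Heavy atoms from the SMILES: 13 C, 2 N, 4 O.
Implicit hydrogens by atom environment:
  4 × C (aromatic): no H
  3 × C: 2 H each → 6
  3 × C: 1 H each → 3
  2 × C (aromatic): 1 H each → 2
  2 × O: no H
  2 × O (charge -1): no H
  1 × C: no H
  1 × N: 2 H
  1 × N (charge +1): no H
  Total hydrogens = 13.
Net charge -1.
Molecular formula: C13H13N2O4-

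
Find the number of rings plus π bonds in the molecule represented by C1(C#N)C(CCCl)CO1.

Molecular formula from the SMILES: C6H8ClNO.
DoU = (2C + 2 + N − H − X)/2 = (2·6 + 2 + 1 − 8 − 1)/2 = 6/2 = 3.
(Structurally: 1 ring(s) + 2 π bond(s) = 3.)

3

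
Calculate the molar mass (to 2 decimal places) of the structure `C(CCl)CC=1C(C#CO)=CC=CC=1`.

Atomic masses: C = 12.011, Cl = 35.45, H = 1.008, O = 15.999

Molecular formula: C11H11ClO.
M = 11×12.011 + 1×35.45 + 11×1.008 + 1×15.999 = 194.66 g/mol.

194.66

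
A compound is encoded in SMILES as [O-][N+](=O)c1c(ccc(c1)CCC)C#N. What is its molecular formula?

C10H10N2O2

Heavy atoms from the SMILES: 10 C, 2 N, 2 O.
Implicit hydrogens by atom environment:
  3 × C (aromatic): 1 H each → 3
  3 × C (aromatic): no H
  2 × C: 2 H each → 4
  1 × C: 3 H
  1 × C: no H
  1 × N (charge +1): no H
  1 × N: no H
  1 × O: no H
  1 × O (charge -1): no H
  Total hydrogens = 10.
Molecular formula: C10H10N2O2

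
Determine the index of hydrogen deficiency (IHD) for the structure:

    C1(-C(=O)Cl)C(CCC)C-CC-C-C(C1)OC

2

Molecular formula from the SMILES: C13H23ClO2.
DoU = (2C + 2 + N − H − X)/2 = (2·13 + 2 + 0 − 23 − 1)/2 = 4/2 = 2.
(Structurally: 1 ring(s) + 1 π bond(s) = 2.)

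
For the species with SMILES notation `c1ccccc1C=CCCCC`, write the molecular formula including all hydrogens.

Heavy atoms from the SMILES: 12 C.
Implicit hydrogens by atom environment:
  5 × C (aromatic): 1 H each → 5
  3 × C: 2 H each → 6
  2 × C: 1 H each → 2
  1 × C: 3 H
  1 × C (aromatic): no H
  Total hydrogens = 16.
Molecular formula: C12H16

C12H16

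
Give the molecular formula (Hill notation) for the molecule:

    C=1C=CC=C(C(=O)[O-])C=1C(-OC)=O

Heavy atoms from the SMILES: 9 C, 4 O.
Implicit hydrogens by atom environment:
  4 × C (aromatic): 1 H each → 4
  3 × O: no H
  2 × C (aromatic): no H
  2 × C: no H
  1 × C: 3 H
  1 × O (charge -1): no H
  Total hydrogens = 7.
Net charge -1.
Molecular formula: C9H7O4-

C9H7O4-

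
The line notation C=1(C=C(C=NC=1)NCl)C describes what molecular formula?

Heavy atoms from the SMILES: 6 C, 1 Cl, 2 N.
Implicit hydrogens by atom environment:
  3 × C (aromatic): 1 H each → 3
  2 × C (aromatic): no H
  1 × C: 3 H
  1 × Cl: no H
  1 × N: 1 H
  1 × N (aromatic): no H
  Total hydrogens = 7.
Molecular formula: C6H7ClN2

C6H7ClN2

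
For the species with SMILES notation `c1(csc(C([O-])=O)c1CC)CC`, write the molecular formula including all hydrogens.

C9H11O2S-

Heavy atoms from the SMILES: 9 C, 2 O, 1 S.
Implicit hydrogens by atom environment:
  3 × C (aromatic): no H
  2 × C: 3 H each → 6
  2 × C: 2 H each → 4
  1 × C (aromatic): 1 H
  1 × C: no H
  1 × O: no H
  1 × O (charge -1): no H
  1 × S (aromatic): no H
  Total hydrogens = 11.
Net charge -1.
Molecular formula: C9H11O2S-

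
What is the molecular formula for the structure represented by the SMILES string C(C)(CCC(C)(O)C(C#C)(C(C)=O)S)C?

C12H20O2S

Heavy atoms from the SMILES: 12 C, 2 O, 1 S.
Implicit hydrogens by atom environment:
  4 × C: 3 H each → 12
  4 × C: no H
  2 × C: 2 H each → 4
  2 × C: 1 H each → 2
  1 × O: 1 H
  1 × O: no H
  1 × S: 1 H
  Total hydrogens = 20.
Molecular formula: C12H20O2S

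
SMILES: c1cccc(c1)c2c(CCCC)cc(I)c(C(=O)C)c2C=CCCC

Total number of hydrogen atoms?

Hydrogens are implicit in SMILES; fill each atom to its normal valence:
  6 × C (aromatic): 1 H each → 6
  6 × C (aromatic): no H
  5 × C: 2 H each → 10
  3 × C: 3 H each → 9
  2 × C: 1 H each → 2
  1 × C: no H
  1 × I: no H
  1 × O: no H
  Total hydrogens = 27.

27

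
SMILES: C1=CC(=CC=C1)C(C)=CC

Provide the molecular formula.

C10H12

Heavy atoms from the SMILES: 10 C.
Implicit hydrogens by atom environment:
  5 × C (aromatic): 1 H each → 5
  2 × C: 3 H each → 6
  1 × C: 1 H
  1 × C: no H
  1 × C (aromatic): no H
  Total hydrogens = 12.
Molecular formula: C10H12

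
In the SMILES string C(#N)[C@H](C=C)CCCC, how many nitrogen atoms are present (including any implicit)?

The symbol for nitrogen appears 1 time in the SMILES.

1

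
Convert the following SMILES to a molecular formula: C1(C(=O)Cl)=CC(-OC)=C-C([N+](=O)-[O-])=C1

C8H6ClNO4

Heavy atoms from the SMILES: 8 C, 1 Cl, 1 N, 4 O.
Implicit hydrogens by atom environment:
  3 × C (aromatic): 1 H each → 3
  3 × C (aromatic): no H
  3 × O: no H
  1 × C: 3 H
  1 × C: no H
  1 × Cl: no H
  1 × N (charge +1): no H
  1 × O (charge -1): no H
  Total hydrogens = 6.
Molecular formula: C8H6ClNO4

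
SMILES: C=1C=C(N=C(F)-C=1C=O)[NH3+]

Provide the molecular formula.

C6H6FN2O+

Heavy atoms from the SMILES: 6 C, 1 F, 2 N, 1 O.
Implicit hydrogens by atom environment:
  3 × C (aromatic): no H
  2 × C (aromatic): 1 H each → 2
  1 × C: 1 H
  1 × F: no H
  1 × N (charge +1): 3 H
  1 × N (aromatic): no H
  1 × O: no H
  Total hydrogens = 6.
Net charge +1.
Molecular formula: C6H6FN2O+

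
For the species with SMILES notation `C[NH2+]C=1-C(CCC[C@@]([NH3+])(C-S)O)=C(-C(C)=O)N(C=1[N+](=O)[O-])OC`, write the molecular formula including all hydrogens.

Heavy atoms from the SMILES: 13 C, 4 N, 5 O, 1 S.
Implicit hydrogens by atom environment:
  4 × C: 2 H each → 8
  4 × C (aromatic): no H
  3 × C: 3 H each → 9
  3 × O: no H
  2 × C: no H
  1 × N (charge +1): 3 H
  1 × N (charge +1): 2 H
  1 × N (aromatic): no H
  1 × N (charge +1): no H
  1 × O: 1 H
  1 × O (charge -1): no H
  1 × S: 1 H
  Total hydrogens = 24.
Net charge +2.
Molecular formula: [C13H24N4O5S]2+

[C13H24N4O5S]2+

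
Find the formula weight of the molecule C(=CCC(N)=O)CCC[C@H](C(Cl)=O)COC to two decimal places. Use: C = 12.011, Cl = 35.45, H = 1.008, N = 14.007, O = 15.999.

247.72

Molecular formula: C11H18ClNO3.
M = 11×12.011 + 1×35.45 + 18×1.008 + 1×14.007 + 3×15.999 = 247.72 g/mol.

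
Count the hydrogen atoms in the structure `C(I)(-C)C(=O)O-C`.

Hydrogens are implicit in SMILES; fill each atom to its normal valence:
  2 × C: 3 H each → 6
  2 × O: no H
  1 × C: 1 H
  1 × C: no H
  1 × I: no H
  Total hydrogens = 7.

7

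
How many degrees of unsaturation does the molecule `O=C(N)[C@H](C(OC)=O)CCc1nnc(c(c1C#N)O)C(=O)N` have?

Molecular formula from the SMILES: C12H13N5O5.
DoU = (2C + 2 + N − H − X)/2 = (2·12 + 2 + 5 − 13 − 0)/2 = 18/2 = 9.
(Structurally: 1 ring(s) + 8 π bond(s) = 9.)

9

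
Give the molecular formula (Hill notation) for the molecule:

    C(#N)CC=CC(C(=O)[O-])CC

Heavy atoms from the SMILES: 8 C, 1 N, 2 O.
Implicit hydrogens by atom environment:
  3 × C: 1 H each → 3
  2 × C: 2 H each → 4
  2 × C: no H
  1 × C: 3 H
  1 × N: no H
  1 × O: no H
  1 × O (charge -1): no H
  Total hydrogens = 10.
Net charge -1.
Molecular formula: C8H10NO2-

C8H10NO2-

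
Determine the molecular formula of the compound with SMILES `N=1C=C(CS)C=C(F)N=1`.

Heavy atoms from the SMILES: 5 C, 1 F, 2 N, 1 S.
Implicit hydrogens by atom environment:
  2 × C (aromatic): 1 H each → 2
  2 × C (aromatic): no H
  2 × N (aromatic): no H
  1 × C: 2 H
  1 × F: no H
  1 × S: 1 H
  Total hydrogens = 5.
Molecular formula: C5H5FN2S

C5H5FN2S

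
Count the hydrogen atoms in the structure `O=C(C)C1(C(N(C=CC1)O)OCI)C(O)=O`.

12

Hydrogens are implicit in SMILES; fill each atom to its normal valence:
  3 × C: 1 H each → 3
  3 × C: no H
  3 × O: no H
  2 × C: 2 H each → 4
  2 × O: 1 H each → 2
  1 × C: 3 H
  1 × I: no H
  1 × N: no H
  Total hydrogens = 12.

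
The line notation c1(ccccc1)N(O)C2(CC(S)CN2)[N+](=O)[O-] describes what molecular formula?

C10H13N3O3S

Heavy atoms from the SMILES: 10 C, 3 N, 3 O, 1 S.
Implicit hydrogens by atom environment:
  5 × C (aromatic): 1 H each → 5
  2 × C: 2 H each → 4
  1 × C: 1 H
  1 × C: no H
  1 × C (aromatic): no H
  1 × N: 1 H
  1 × N (charge +1): no H
  1 × N: no H
  1 × O: 1 H
  1 × O: no H
  1 × O (charge -1): no H
  1 × S: 1 H
  Total hydrogens = 13.
Molecular formula: C10H13N3O3S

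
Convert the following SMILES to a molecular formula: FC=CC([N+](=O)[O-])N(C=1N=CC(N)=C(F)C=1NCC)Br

Heavy atoms from the SMILES: 1 Br, 10 C, 2 F, 5 N, 2 O.
Implicit hydrogens by atom environment:
  4 × C (aromatic): no H
  3 × C: 1 H each → 3
  2 × F: no H
  1 × Br: no H
  1 × C: 3 H
  1 × C: 2 H
  1 × C (aromatic): 1 H
  1 × N: 2 H
  1 × N: 1 H
  1 × N (aromatic): no H
  1 × N: no H
  1 × N (charge +1): no H
  1 × O: no H
  1 × O (charge -1): no H
  Total hydrogens = 12.
Molecular formula: C10H12BrF2N5O2

C10H12BrF2N5O2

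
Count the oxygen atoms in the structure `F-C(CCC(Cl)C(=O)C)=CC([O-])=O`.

The symbol for oxygen appears 3 times in the SMILES.

3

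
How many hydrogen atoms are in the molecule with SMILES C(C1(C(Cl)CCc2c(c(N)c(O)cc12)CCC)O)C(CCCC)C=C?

Hydrogens are implicit in SMILES; fill each atom to its normal valence:
  9 × C: 2 H each → 18
  5 × C (aromatic): no H
  3 × C: 1 H each → 3
  2 × C: 3 H each → 6
  2 × O: 1 H each → 2
  1 × C (aromatic): 1 H
  1 × C: no H
  1 × Cl: no H
  1 × N: 2 H
  Total hydrogens = 32.

32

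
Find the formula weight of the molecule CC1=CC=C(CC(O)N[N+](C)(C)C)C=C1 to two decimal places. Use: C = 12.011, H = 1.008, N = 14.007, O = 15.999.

209.31

Molecular formula: C12H21N2O+.
M = 12×12.011 + 21×1.008 + 2×14.007 + 1×15.999 = 209.31 g/mol.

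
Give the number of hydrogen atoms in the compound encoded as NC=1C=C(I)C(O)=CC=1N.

7

Hydrogens are implicit in SMILES; fill each atom to its normal valence:
  4 × C (aromatic): no H
  2 × C (aromatic): 1 H each → 2
  2 × N: 2 H each → 4
  1 × I: no H
  1 × O: 1 H
  Total hydrogens = 7.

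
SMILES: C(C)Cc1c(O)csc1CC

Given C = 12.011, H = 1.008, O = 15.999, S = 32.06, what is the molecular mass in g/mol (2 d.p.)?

170.27

Molecular formula: C9H14OS.
M = 9×12.011 + 14×1.008 + 1×15.999 + 1×32.06 = 170.27 g/mol.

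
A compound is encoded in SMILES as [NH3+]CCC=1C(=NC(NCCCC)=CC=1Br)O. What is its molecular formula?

Heavy atoms from the SMILES: 1 Br, 11 C, 3 N, 1 O.
Implicit hydrogens by atom environment:
  5 × C: 2 H each → 10
  4 × C (aromatic): no H
  1 × Br: no H
  1 × C: 3 H
  1 × C (aromatic): 1 H
  1 × N (charge +1): 3 H
  1 × N: 1 H
  1 × N (aromatic): no H
  1 × O: 1 H
  Total hydrogens = 19.
Net charge +1.
Molecular formula: C11H19BrN3O+

C11H19BrN3O+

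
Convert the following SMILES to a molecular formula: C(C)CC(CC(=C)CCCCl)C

C11H21Cl

Heavy atoms from the SMILES: 11 C, 1 Cl.
Implicit hydrogens by atom environment:
  7 × C: 2 H each → 14
  2 × C: 3 H each → 6
  1 × C: 1 H
  1 × C: no H
  1 × Cl: no H
  Total hydrogens = 21.
Molecular formula: C11H21Cl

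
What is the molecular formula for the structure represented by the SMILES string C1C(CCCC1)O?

Heavy atoms from the SMILES: 6 C, 1 O.
Implicit hydrogens by atom environment:
  5 × C: 2 H each → 10
  1 × C: 1 H
  1 × O: 1 H
  Total hydrogens = 12.
Molecular formula: C6H12O

C6H12O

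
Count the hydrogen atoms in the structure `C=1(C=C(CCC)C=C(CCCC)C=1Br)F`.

18

Hydrogens are implicit in SMILES; fill each atom to its normal valence:
  5 × C: 2 H each → 10
  4 × C (aromatic): no H
  2 × C: 3 H each → 6
  2 × C (aromatic): 1 H each → 2
  1 × Br: no H
  1 × F: no H
  Total hydrogens = 18.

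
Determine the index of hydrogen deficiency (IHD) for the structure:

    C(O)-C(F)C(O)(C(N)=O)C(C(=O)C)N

2

Molecular formula from the SMILES: C7H13FN2O4.
DoU = (2C + 2 + N − H − X)/2 = (2·7 + 2 + 2 − 13 − 1)/2 = 4/2 = 2.
(Structurally: 0 ring(s) + 2 π bond(s) = 2.)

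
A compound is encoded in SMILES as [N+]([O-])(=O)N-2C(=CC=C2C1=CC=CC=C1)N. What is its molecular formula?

Heavy atoms from the SMILES: 10 C, 3 N, 2 O.
Implicit hydrogens by atom environment:
  7 × C (aromatic): 1 H each → 7
  3 × C (aromatic): no H
  1 × N: 2 H
  1 × N (aromatic): no H
  1 × N (charge +1): no H
  1 × O: no H
  1 × O (charge -1): no H
  Total hydrogens = 9.
Molecular formula: C10H9N3O2

C10H9N3O2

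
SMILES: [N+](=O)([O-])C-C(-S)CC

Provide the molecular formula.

C4H9NO2S

Heavy atoms from the SMILES: 4 C, 1 N, 2 O, 1 S.
Implicit hydrogens by atom environment:
  2 × C: 2 H each → 4
  1 × C: 3 H
  1 × C: 1 H
  1 × N (charge +1): no H
  1 × O: no H
  1 × O (charge -1): no H
  1 × S: 1 H
  Total hydrogens = 9.
Molecular formula: C4H9NO2S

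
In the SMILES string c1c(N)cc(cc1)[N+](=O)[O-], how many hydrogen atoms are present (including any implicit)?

6

Hydrogens are implicit in SMILES; fill each atom to its normal valence:
  4 × C (aromatic): 1 H each → 4
  2 × C (aromatic): no H
  1 × N: 2 H
  1 × N (charge +1): no H
  1 × O: no H
  1 × O (charge -1): no H
  Total hydrogens = 6.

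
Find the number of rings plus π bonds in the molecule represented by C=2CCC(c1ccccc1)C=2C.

Molecular formula from the SMILES: C12H14.
DoU = (2C + 2 + N − H − X)/2 = (2·12 + 2 + 0 − 14 − 0)/2 = 12/2 = 6.
(Structurally: 2 ring(s) + 4 π bond(s) = 6.)

6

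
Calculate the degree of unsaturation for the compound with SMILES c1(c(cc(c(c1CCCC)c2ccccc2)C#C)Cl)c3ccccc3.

Molecular formula from the SMILES: C24H21Cl.
DoU = (2C + 2 + N − H − X)/2 = (2·24 + 2 + 0 − 21 − 1)/2 = 28/2 = 14.
(Structurally: 3 ring(s) + 11 π bond(s) = 14.)

14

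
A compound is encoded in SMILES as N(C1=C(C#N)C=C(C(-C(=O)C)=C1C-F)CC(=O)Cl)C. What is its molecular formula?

Heavy atoms from the SMILES: 13 C, 1 Cl, 1 F, 2 N, 2 O.
Implicit hydrogens by atom environment:
  5 × C (aromatic): no H
  3 × C: no H
  2 × C: 3 H each → 6
  2 × C: 2 H each → 4
  2 × O: no H
  1 × C (aromatic): 1 H
  1 × Cl: no H
  1 × F: no H
  1 × N: 1 H
  1 × N: no H
  Total hydrogens = 12.
Molecular formula: C13H12ClFN2O2

C13H12ClFN2O2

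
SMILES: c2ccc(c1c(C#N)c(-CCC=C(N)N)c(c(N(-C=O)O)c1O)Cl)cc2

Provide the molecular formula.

Heavy atoms from the SMILES: 18 C, 1 Cl, 4 N, 3 O.
Implicit hydrogens by atom environment:
  7 × C (aromatic): no H
  5 × C (aromatic): 1 H each → 5
  2 × C: 2 H each → 4
  2 × C: 1 H each → 2
  2 × C: no H
  2 × N: 2 H each → 4
  2 × N: no H
  2 × O: 1 H each → 2
  1 × Cl: no H
  1 × O: no H
  Total hydrogens = 17.
Molecular formula: C18H17ClN4O3

C18H17ClN4O3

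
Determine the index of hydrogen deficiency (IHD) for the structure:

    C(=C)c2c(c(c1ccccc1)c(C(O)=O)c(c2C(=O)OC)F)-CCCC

11

Molecular formula from the SMILES: C21H21FO4.
DoU = (2C + 2 + N − H − X)/2 = (2·21 + 2 + 0 − 21 − 1)/2 = 22/2 = 11.
(Structurally: 2 ring(s) + 9 π bond(s) = 11.)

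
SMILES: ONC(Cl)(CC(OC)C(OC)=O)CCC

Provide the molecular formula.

C9H18ClNO4

Heavy atoms from the SMILES: 9 C, 1 Cl, 1 N, 4 O.
Implicit hydrogens by atom environment:
  3 × C: 3 H each → 9
  3 × C: 2 H each → 6
  3 × O: no H
  2 × C: no H
  1 × C: 1 H
  1 × Cl: no H
  1 × N: 1 H
  1 × O: 1 H
  Total hydrogens = 18.
Molecular formula: C9H18ClNO4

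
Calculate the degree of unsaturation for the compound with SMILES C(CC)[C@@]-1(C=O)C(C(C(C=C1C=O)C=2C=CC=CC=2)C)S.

8

Molecular formula from the SMILES: C18H22O2S.
DoU = (2C + 2 + N − H − X)/2 = (2·18 + 2 + 0 − 22 − 0)/2 = 16/2 = 8.
(Structurally: 2 ring(s) + 6 π bond(s) = 8.)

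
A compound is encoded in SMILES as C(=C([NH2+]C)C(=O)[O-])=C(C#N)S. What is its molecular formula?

Heavy atoms from the SMILES: 6 C, 2 N, 2 O, 1 S.
Implicit hydrogens by atom environment:
  5 × C: no H
  1 × C: 3 H
  1 × N (charge +1): 2 H
  1 × N: no H
  1 × O: no H
  1 × O (charge -1): no H
  1 × S: 1 H
  Total hydrogens = 6.
Molecular formula: C6H6N2O2S

C6H6N2O2S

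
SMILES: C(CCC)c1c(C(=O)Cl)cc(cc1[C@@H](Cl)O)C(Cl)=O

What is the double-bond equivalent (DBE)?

6

Molecular formula from the SMILES: C13H13Cl3O3.
DoU = (2C + 2 + N − H − X)/2 = (2·13 + 2 + 0 − 13 − 3)/2 = 12/2 = 6.
(Structurally: 1 ring(s) + 5 π bond(s) = 6.)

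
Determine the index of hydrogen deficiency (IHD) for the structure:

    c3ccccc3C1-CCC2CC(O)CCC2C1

6

Molecular formula from the SMILES: C16H22O.
DoU = (2C + 2 + N − H − X)/2 = (2·16 + 2 + 0 − 22 − 0)/2 = 12/2 = 6.
(Structurally: 3 ring(s) + 3 π bond(s) = 6.)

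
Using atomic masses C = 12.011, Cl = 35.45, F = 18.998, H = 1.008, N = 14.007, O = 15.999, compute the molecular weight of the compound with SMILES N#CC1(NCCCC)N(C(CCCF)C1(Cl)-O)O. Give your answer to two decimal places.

279.74

Molecular formula: C11H19ClFN3O2.
M = 11×12.011 + 1×35.45 + 1×18.998 + 19×1.008 + 3×14.007 + 2×15.999 = 279.74 g/mol.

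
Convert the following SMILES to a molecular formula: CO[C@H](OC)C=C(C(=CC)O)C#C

Heavy atoms from the SMILES: 10 C, 3 O.
Implicit hydrogens by atom environment:
  4 × C: 1 H each → 4
  3 × C: 3 H each → 9
  3 × C: no H
  2 × O: no H
  1 × O: 1 H
  Total hydrogens = 14.
Molecular formula: C10H14O3

C10H14O3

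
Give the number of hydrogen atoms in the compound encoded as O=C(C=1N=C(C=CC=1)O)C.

Hydrogens are implicit in SMILES; fill each atom to its normal valence:
  3 × C (aromatic): 1 H each → 3
  2 × C (aromatic): no H
  1 × C: 3 H
  1 × C: no H
  1 × N (aromatic): no H
  1 × O: 1 H
  1 × O: no H
  Total hydrogens = 7.

7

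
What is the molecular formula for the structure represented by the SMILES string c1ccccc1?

Heavy atoms from the SMILES: 6 C.
Implicit hydrogens by atom environment:
  6 × C (aromatic): 1 H each → 6
  Total hydrogens = 6.
Molecular formula: C6H6

C6H6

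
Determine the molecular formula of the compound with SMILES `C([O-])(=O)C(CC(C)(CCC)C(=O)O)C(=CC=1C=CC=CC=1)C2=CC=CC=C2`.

Heavy atoms from the SMILES: 23 C, 4 O.
Implicit hydrogens by atom environment:
  10 × C (aromatic): 1 H each → 10
  4 × C: no H
  3 × C: 2 H each → 6
  2 × C: 3 H each → 6
  2 × C: 1 H each → 2
  2 × C (aromatic): no H
  2 × O: no H
  1 × O: 1 H
  1 × O (charge -1): no H
  Total hydrogens = 25.
Net charge -1.
Molecular formula: C23H25O4-

C23H25O4-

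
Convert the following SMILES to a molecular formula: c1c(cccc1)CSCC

C9H12S

Heavy atoms from the SMILES: 9 C, 1 S.
Implicit hydrogens by atom environment:
  5 × C (aromatic): 1 H each → 5
  2 × C: 2 H each → 4
  1 × C: 3 H
  1 × C (aromatic): no H
  1 × S: no H
  Total hydrogens = 12.
Molecular formula: C9H12S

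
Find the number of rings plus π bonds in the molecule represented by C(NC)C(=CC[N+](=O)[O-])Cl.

2

Molecular formula from the SMILES: C5H9ClN2O2.
DoU = (2C + 2 + N − H − X)/2 = (2·5 + 2 + 2 − 9 − 1)/2 = 4/2 = 2.
(Structurally: 0 ring(s) + 2 π bond(s) = 2.)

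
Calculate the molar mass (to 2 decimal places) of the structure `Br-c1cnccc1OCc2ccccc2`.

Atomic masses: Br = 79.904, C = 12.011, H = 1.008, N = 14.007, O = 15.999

264.12

Molecular formula: C12H10BrNO.
M = 1×79.904 + 12×12.011 + 10×1.008 + 1×14.007 + 1×15.999 = 264.12 g/mol.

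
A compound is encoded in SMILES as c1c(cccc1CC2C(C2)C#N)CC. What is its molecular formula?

Heavy atoms from the SMILES: 13 C, 1 N.
Implicit hydrogens by atom environment:
  4 × C (aromatic): 1 H each → 4
  3 × C: 2 H each → 6
  2 × C: 1 H each → 2
  2 × C (aromatic): no H
  1 × C: 3 H
  1 × C: no H
  1 × N: no H
  Total hydrogens = 15.
Molecular formula: C13H15N

C13H15N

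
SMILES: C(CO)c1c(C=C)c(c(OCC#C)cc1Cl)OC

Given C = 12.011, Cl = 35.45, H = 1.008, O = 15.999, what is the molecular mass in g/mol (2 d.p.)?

266.72

Molecular formula: C14H15ClO3.
M = 14×12.011 + 1×35.45 + 15×1.008 + 3×15.999 = 266.72 g/mol.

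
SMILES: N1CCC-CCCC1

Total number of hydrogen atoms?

Hydrogens are implicit in SMILES; fill each atom to its normal valence:
  7 × C: 2 H each → 14
  1 × N: 1 H
  Total hydrogens = 15.

15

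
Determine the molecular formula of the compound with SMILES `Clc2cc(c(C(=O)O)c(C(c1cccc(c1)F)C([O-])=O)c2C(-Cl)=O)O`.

C16H8Cl2FO6-

Heavy atoms from the SMILES: 16 C, 2 Cl, 1 F, 6 O.
Implicit hydrogens by atom environment:
  7 × C (aromatic): no H
  5 × C (aromatic): 1 H each → 5
  3 × C: no H
  3 × O: no H
  2 × Cl: no H
  2 × O: 1 H each → 2
  1 × C: 1 H
  1 × F: no H
  1 × O (charge -1): no H
  Total hydrogens = 8.
Net charge -1.
Molecular formula: C16H8Cl2FO6-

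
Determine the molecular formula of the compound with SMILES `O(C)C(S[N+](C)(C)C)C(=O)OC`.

C7H16NO3S+

Heavy atoms from the SMILES: 7 C, 1 N, 3 O, 1 S.
Implicit hydrogens by atom environment:
  5 × C: 3 H each → 15
  3 × O: no H
  1 × C: 1 H
  1 × C: no H
  1 × N (charge +1): no H
  1 × S: no H
  Total hydrogens = 16.
Net charge +1.
Molecular formula: C7H16NO3S+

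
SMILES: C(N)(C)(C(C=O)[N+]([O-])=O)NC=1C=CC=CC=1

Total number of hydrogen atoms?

Hydrogens are implicit in SMILES; fill each atom to its normal valence:
  5 × C (aromatic): 1 H each → 5
  2 × C: 1 H each → 2
  2 × O: no H
  1 × C: 3 H
  1 × C: no H
  1 × C (aromatic): no H
  1 × N: 2 H
  1 × N: 1 H
  1 × N (charge +1): no H
  1 × O (charge -1): no H
  Total hydrogens = 13.

13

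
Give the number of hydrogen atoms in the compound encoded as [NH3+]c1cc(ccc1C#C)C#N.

Hydrogens are implicit in SMILES; fill each atom to its normal valence:
  3 × C (aromatic): 1 H each → 3
  3 × C (aromatic): no H
  2 × C: no H
  1 × C: 1 H
  1 × N (charge +1): 3 H
  1 × N: no H
  Total hydrogens = 7.

7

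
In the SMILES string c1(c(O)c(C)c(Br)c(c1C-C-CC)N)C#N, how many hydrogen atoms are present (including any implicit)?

15

Hydrogens are implicit in SMILES; fill each atom to its normal valence:
  6 × C (aromatic): no H
  3 × C: 2 H each → 6
  2 × C: 3 H each → 6
  1 × Br: no H
  1 × C: no H
  1 × N: 2 H
  1 × N: no H
  1 × O: 1 H
  Total hydrogens = 15.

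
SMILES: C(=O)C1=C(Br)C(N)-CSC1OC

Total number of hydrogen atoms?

10

Hydrogens are implicit in SMILES; fill each atom to its normal valence:
  3 × C: 1 H each → 3
  2 × C: no H
  2 × O: no H
  1 × Br: no H
  1 × C: 3 H
  1 × C: 2 H
  1 × N: 2 H
  1 × S: no H
  Total hydrogens = 10.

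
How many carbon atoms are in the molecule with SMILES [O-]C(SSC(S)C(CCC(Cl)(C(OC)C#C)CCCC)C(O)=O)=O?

The symbol for carbon appears 15 times in the SMILES. (Cl is a single chlorine, not C + l.)

15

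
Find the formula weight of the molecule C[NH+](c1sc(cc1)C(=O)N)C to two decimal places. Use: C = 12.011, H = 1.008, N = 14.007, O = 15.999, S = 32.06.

Molecular formula: C7H11N2OS+.
M = 7×12.011 + 11×1.008 + 2×14.007 + 1×15.999 + 1×32.06 = 171.24 g/mol.

171.24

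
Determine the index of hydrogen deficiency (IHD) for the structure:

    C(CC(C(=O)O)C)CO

1

Molecular formula from the SMILES: C6H12O3.
DoU = (2C + 2 + N − H − X)/2 = (2·6 + 2 + 0 − 12 − 0)/2 = 2/2 = 1.
(Structurally: 0 ring(s) + 1 π bond(s) = 1.)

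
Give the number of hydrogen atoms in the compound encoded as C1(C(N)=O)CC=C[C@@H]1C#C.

Hydrogens are implicit in SMILES; fill each atom to its normal valence:
  5 × C: 1 H each → 5
  2 × C: no H
  1 × C: 2 H
  1 × N: 2 H
  1 × O: no H
  Total hydrogens = 9.

9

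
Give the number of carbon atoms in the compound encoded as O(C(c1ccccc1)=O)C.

8

The symbol for carbon appears 8 times in the SMILES. Lowercase c denotes aromatic carbon and counts toward C.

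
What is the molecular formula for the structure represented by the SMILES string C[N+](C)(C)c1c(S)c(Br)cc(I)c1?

Heavy atoms from the SMILES: 1 Br, 9 C, 1 I, 1 N, 1 S.
Implicit hydrogens by atom environment:
  4 × C (aromatic): no H
  3 × C: 3 H each → 9
  2 × C (aromatic): 1 H each → 2
  1 × Br: no H
  1 × I: no H
  1 × N (charge +1): no H
  1 × S: 1 H
  Total hydrogens = 12.
Net charge +1.
Molecular formula: C9H12BrINS+

C9H12BrINS+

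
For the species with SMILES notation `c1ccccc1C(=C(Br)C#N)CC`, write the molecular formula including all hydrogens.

Heavy atoms from the SMILES: 1 Br, 11 C, 1 N.
Implicit hydrogens by atom environment:
  5 × C (aromatic): 1 H each → 5
  3 × C: no H
  1 × Br: no H
  1 × C: 3 H
  1 × C: 2 H
  1 × C (aromatic): no H
  1 × N: no H
  Total hydrogens = 10.
Molecular formula: C11H10BrN

C11H10BrN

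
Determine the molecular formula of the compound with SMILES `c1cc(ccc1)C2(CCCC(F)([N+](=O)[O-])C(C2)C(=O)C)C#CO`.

C17H18FNO4

Heavy atoms from the SMILES: 17 C, 1 F, 1 N, 4 O.
Implicit hydrogens by atom environment:
  5 × C (aromatic): 1 H each → 5
  5 × C: no H
  4 × C: 2 H each → 8
  2 × O: no H
  1 × C: 3 H
  1 × C: 1 H
  1 × C (aromatic): no H
  1 × F: no H
  1 × N (charge +1): no H
  1 × O: 1 H
  1 × O (charge -1): no H
  Total hydrogens = 18.
Molecular formula: C17H18FNO4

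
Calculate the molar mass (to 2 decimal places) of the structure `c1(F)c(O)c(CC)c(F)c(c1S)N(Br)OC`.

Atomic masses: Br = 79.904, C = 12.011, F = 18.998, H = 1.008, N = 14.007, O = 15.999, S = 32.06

Molecular formula: C9H10BrF2NO2S.
M = 1×79.904 + 9×12.011 + 2×18.998 + 10×1.008 + 1×14.007 + 2×15.999 + 1×32.06 = 314.14 g/mol.

314.14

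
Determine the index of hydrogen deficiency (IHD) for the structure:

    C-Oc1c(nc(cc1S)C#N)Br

6

Molecular formula from the SMILES: C7H5BrN2OS.
DoU = (2C + 2 + N − H − X)/2 = (2·7 + 2 + 2 − 5 − 1)/2 = 12/2 = 6.
(Structurally: 1 ring(s) + 5 π bond(s) = 6.)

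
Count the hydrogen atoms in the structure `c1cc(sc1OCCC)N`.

Hydrogens are implicit in SMILES; fill each atom to its normal valence:
  2 × C: 2 H each → 4
  2 × C (aromatic): 1 H each → 2
  2 × C (aromatic): no H
  1 × C: 3 H
  1 × N: 2 H
  1 × O: no H
  1 × S (aromatic): no H
  Total hydrogens = 11.

11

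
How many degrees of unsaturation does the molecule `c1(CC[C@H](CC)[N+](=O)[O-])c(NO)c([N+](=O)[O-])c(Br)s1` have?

5

Molecular formula from the SMILES: C9H12BrN3O5S.
DoU = (2C + 2 + N − H − X)/2 = (2·9 + 2 + 3 − 12 − 1)/2 = 10/2 = 5.
(Structurally: 1 ring(s) + 4 π bond(s) = 5.)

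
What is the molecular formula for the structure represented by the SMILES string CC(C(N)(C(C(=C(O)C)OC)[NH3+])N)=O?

Heavy atoms from the SMILES: 8 C, 3 N, 3 O.
Implicit hydrogens by atom environment:
  4 × C: no H
  3 × C: 3 H each → 9
  2 × N: 2 H each → 4
  2 × O: no H
  1 × C: 1 H
  1 × N (charge +1): 3 H
  1 × O: 1 H
  Total hydrogens = 18.
Net charge +1.
Molecular formula: C8H18N3O3+

C8H18N3O3+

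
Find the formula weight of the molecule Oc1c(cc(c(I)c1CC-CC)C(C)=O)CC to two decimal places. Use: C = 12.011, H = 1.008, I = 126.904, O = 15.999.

346.21

Molecular formula: C14H19IO2.
M = 14×12.011 + 19×1.008 + 1×126.904 + 2×15.999 = 346.21 g/mol.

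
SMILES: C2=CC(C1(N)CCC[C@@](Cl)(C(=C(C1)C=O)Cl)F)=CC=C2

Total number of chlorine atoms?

2

The symbol for chlorine appears 2 times in the SMILES.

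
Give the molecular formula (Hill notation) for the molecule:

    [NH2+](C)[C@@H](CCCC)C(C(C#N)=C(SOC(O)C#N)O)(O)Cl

Heavy atoms from the SMILES: 12 C, 1 Cl, 3 N, 4 O, 1 S.
Implicit hydrogens by atom environment:
  5 × C: no H
  3 × C: 2 H each → 6
  3 × O: 1 H each → 3
  2 × C: 3 H each → 6
  2 × C: 1 H each → 2
  2 × N: no H
  1 × Cl: no H
  1 × N (charge +1): 2 H
  1 × O: no H
  1 × S: no H
  Total hydrogens = 19.
Net charge +1.
Molecular formula: C12H19ClN3O4S+

C12H19ClN3O4S+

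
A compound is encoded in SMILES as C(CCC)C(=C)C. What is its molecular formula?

Heavy atoms from the SMILES: 7 C.
Implicit hydrogens by atom environment:
  4 × C: 2 H each → 8
  2 × C: 3 H each → 6
  1 × C: no H
  Total hydrogens = 14.
Molecular formula: C7H14

C7H14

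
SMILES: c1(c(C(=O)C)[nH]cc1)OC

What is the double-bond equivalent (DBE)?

4

Molecular formula from the SMILES: C7H9NO2.
DoU = (2C + 2 + N − H − X)/2 = (2·7 + 2 + 1 − 9 − 0)/2 = 8/2 = 4.
(Structurally: 1 ring(s) + 3 π bond(s) = 4.)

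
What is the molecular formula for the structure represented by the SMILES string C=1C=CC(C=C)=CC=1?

Heavy atoms from the SMILES: 8 C.
Implicit hydrogens by atom environment:
  5 × C (aromatic): 1 H each → 5
  1 × C: 2 H
  1 × C: 1 H
  1 × C (aromatic): no H
  Total hydrogens = 8.
Molecular formula: C8H8

C8H8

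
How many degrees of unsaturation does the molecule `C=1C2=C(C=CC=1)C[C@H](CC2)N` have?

5

Molecular formula from the SMILES: C10H13N.
DoU = (2C + 2 + N − H − X)/2 = (2·10 + 2 + 1 − 13 − 0)/2 = 10/2 = 5.
(Structurally: 2 ring(s) + 3 π bond(s) = 5.)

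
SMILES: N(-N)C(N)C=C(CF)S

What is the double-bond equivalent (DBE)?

1

Molecular formula from the SMILES: C4H10FN3S.
DoU = (2C + 2 + N − H − X)/2 = (2·4 + 2 + 3 − 10 − 1)/2 = 2/2 = 1.
(Structurally: 0 ring(s) + 1 π bond(s) = 1.)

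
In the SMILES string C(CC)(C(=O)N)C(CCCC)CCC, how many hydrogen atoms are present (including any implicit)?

Hydrogens are implicit in SMILES; fill each atom to its normal valence:
  6 × C: 2 H each → 12
  3 × C: 3 H each → 9
  2 × C: 1 H each → 2
  1 × C: no H
  1 × N: 2 H
  1 × O: no H
  Total hydrogens = 25.

25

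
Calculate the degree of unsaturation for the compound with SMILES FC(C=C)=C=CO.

3

Molecular formula from the SMILES: C5H5FO.
DoU = (2C + 2 + N − H − X)/2 = (2·5 + 2 + 0 − 5 − 1)/2 = 6/2 = 3.
(Structurally: 0 ring(s) + 3 π bond(s) = 3.)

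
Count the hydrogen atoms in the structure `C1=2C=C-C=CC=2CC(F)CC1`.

Hydrogens are implicit in SMILES; fill each atom to its normal valence:
  4 × C (aromatic): 1 H each → 4
  3 × C: 2 H each → 6
  2 × C (aromatic): no H
  1 × C: 1 H
  1 × F: no H
  Total hydrogens = 11.

11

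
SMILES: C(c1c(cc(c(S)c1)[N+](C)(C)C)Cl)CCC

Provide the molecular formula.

C13H21ClNS+

Heavy atoms from the SMILES: 13 C, 1 Cl, 1 N, 1 S.
Implicit hydrogens by atom environment:
  4 × C: 3 H each → 12
  4 × C (aromatic): no H
  3 × C: 2 H each → 6
  2 × C (aromatic): 1 H each → 2
  1 × Cl: no H
  1 × N (charge +1): no H
  1 × S: 1 H
  Total hydrogens = 21.
Net charge +1.
Molecular formula: C13H21ClNS+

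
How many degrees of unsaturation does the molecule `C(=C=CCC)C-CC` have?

2

Molecular formula from the SMILES: C8H14.
DoU = (2C + 2 + N − H − X)/2 = (2·8 + 2 + 0 − 14 − 0)/2 = 4/2 = 2.
(Structurally: 0 ring(s) + 2 π bond(s) = 2.)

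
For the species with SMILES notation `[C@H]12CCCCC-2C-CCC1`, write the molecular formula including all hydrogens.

C10H18

Heavy atoms from the SMILES: 10 C.
Implicit hydrogens by atom environment:
  8 × C: 2 H each → 16
  2 × C: 1 H each → 2
  Total hydrogens = 18.
Molecular formula: C10H18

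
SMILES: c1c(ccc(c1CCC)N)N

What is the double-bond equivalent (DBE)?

4

Molecular formula from the SMILES: C9H14N2.
DoU = (2C + 2 + N − H − X)/2 = (2·9 + 2 + 2 − 14 − 0)/2 = 8/2 = 4.
(Structurally: 1 ring(s) + 3 π bond(s) = 4.)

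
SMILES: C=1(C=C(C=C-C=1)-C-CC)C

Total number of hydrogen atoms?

Hydrogens are implicit in SMILES; fill each atom to its normal valence:
  4 × C (aromatic): 1 H each → 4
  2 × C: 3 H each → 6
  2 × C: 2 H each → 4
  2 × C (aromatic): no H
  Total hydrogens = 14.

14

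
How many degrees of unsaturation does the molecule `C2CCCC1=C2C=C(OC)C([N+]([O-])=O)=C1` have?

Molecular formula from the SMILES: C11H13NO3.
DoU = (2C + 2 + N − H − X)/2 = (2·11 + 2 + 1 − 13 − 0)/2 = 12/2 = 6.
(Structurally: 2 ring(s) + 4 π bond(s) = 6.)

6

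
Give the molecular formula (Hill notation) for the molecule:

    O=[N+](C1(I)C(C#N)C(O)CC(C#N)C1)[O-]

C8H8IN3O3

Heavy atoms from the SMILES: 8 C, 1 I, 3 N, 3 O.
Implicit hydrogens by atom environment:
  3 × C: 1 H each → 3
  3 × C: no H
  2 × C: 2 H each → 4
  2 × N: no H
  1 × I: no H
  1 × N (charge +1): no H
  1 × O: 1 H
  1 × O: no H
  1 × O (charge -1): no H
  Total hydrogens = 8.
Molecular formula: C8H8IN3O3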